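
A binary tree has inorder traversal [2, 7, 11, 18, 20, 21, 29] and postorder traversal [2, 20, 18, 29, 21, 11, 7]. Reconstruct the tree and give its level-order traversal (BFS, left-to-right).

Inorder:   [2, 7, 11, 18, 20, 21, 29]
Postorder: [2, 20, 18, 29, 21, 11, 7]
Algorithm: postorder visits root last, so walk postorder right-to-left;
each value is the root of the current inorder slice — split it at that
value, recurse on the right subtree first, then the left.
Recursive splits:
  root=7; inorder splits into left=[2], right=[11, 18, 20, 21, 29]
  root=11; inorder splits into left=[], right=[18, 20, 21, 29]
  root=21; inorder splits into left=[18, 20], right=[29]
  root=29; inorder splits into left=[], right=[]
  root=18; inorder splits into left=[], right=[20]
  root=20; inorder splits into left=[], right=[]
  root=2; inorder splits into left=[], right=[]
Reconstructed level-order: [7, 2, 11, 21, 18, 29, 20]


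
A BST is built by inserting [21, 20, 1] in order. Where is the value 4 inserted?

Starting tree (level order): [21, 20, None, 1]
Insertion path: 21 -> 20 -> 1
Result: insert 4 as right child of 1
Final tree (level order): [21, 20, None, 1, None, None, 4]


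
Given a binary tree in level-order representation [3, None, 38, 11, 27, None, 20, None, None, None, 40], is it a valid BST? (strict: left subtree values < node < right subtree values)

Level-order array: [3, None, 38, 11, 27, None, 20, None, None, None, 40]
Validate using subtree bounds (lo, hi): at each node, require lo < value < hi,
then recurse left with hi=value and right with lo=value.
Preorder trace (stopping at first violation):
  at node 3 with bounds (-inf, +inf): OK
  at node 38 with bounds (3, +inf): OK
  at node 11 with bounds (3, 38): OK
  at node 20 with bounds (11, 38): OK
  at node 40 with bounds (20, 38): VIOLATION
Node 40 violates its bound: not (20 < 40 < 38).
Result: Not a valid BST


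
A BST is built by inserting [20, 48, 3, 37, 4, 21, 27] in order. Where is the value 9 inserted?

Starting tree (level order): [20, 3, 48, None, 4, 37, None, None, None, 21, None, None, 27]
Insertion path: 20 -> 3 -> 4
Result: insert 9 as right child of 4
Final tree (level order): [20, 3, 48, None, 4, 37, None, None, 9, 21, None, None, None, None, 27]


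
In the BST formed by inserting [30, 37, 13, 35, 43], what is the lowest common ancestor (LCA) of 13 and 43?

Tree insertion order: [30, 37, 13, 35, 43]
Tree (level-order array): [30, 13, 37, None, None, 35, 43]
In a BST, the LCA of p=13, q=43 is the first node v on the
root-to-leaf path with p <= v <= q (go left if both < v, right if both > v).
Walk from root:
  at 30: 13 <= 30 <= 43, this is the LCA
LCA = 30


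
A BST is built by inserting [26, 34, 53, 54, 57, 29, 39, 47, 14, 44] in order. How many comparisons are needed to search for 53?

Search path for 53: 26 -> 34 -> 53
Found: True
Comparisons: 3


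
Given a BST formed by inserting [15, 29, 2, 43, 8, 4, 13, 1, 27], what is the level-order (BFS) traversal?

Tree insertion order: [15, 29, 2, 43, 8, 4, 13, 1, 27]
Tree (level-order array): [15, 2, 29, 1, 8, 27, 43, None, None, 4, 13]
BFS from the root, enqueuing left then right child of each popped node:
  queue [15] -> pop 15, enqueue [2, 29], visited so far: [15]
  queue [2, 29] -> pop 2, enqueue [1, 8], visited so far: [15, 2]
  queue [29, 1, 8] -> pop 29, enqueue [27, 43], visited so far: [15, 2, 29]
  queue [1, 8, 27, 43] -> pop 1, enqueue [none], visited so far: [15, 2, 29, 1]
  queue [8, 27, 43] -> pop 8, enqueue [4, 13], visited so far: [15, 2, 29, 1, 8]
  queue [27, 43, 4, 13] -> pop 27, enqueue [none], visited so far: [15, 2, 29, 1, 8, 27]
  queue [43, 4, 13] -> pop 43, enqueue [none], visited so far: [15, 2, 29, 1, 8, 27, 43]
  queue [4, 13] -> pop 4, enqueue [none], visited so far: [15, 2, 29, 1, 8, 27, 43, 4]
  queue [13] -> pop 13, enqueue [none], visited so far: [15, 2, 29, 1, 8, 27, 43, 4, 13]
Result: [15, 2, 29, 1, 8, 27, 43, 4, 13]


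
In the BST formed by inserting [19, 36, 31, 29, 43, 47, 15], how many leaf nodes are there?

Tree built from: [19, 36, 31, 29, 43, 47, 15]
Tree (level-order array): [19, 15, 36, None, None, 31, 43, 29, None, None, 47]
Rule: A leaf has 0 children.
Per-node child counts:
  node 19: 2 child(ren)
  node 15: 0 child(ren)
  node 36: 2 child(ren)
  node 31: 1 child(ren)
  node 29: 0 child(ren)
  node 43: 1 child(ren)
  node 47: 0 child(ren)
Matching nodes: [15, 29, 47]
Count of leaf nodes: 3


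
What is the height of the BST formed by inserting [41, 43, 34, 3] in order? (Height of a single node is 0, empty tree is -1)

Insertion order: [41, 43, 34, 3]
Tree (level-order array): [41, 34, 43, 3]
Compute height bottom-up (empty subtree = -1):
  height(3) = 1 + max(-1, -1) = 0
  height(34) = 1 + max(0, -1) = 1
  height(43) = 1 + max(-1, -1) = 0
  height(41) = 1 + max(1, 0) = 2
Height = 2


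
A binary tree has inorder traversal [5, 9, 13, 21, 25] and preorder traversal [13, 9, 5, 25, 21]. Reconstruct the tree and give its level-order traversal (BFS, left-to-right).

Inorder:  [5, 9, 13, 21, 25]
Preorder: [13, 9, 5, 25, 21]
Algorithm: preorder visits root first, so consume preorder in order;
for each root, split the current inorder slice at that value into
left-subtree inorder and right-subtree inorder, then recurse.
Recursive splits:
  root=13; inorder splits into left=[5, 9], right=[21, 25]
  root=9; inorder splits into left=[5], right=[]
  root=5; inorder splits into left=[], right=[]
  root=25; inorder splits into left=[21], right=[]
  root=21; inorder splits into left=[], right=[]
Reconstructed level-order: [13, 9, 25, 5, 21]


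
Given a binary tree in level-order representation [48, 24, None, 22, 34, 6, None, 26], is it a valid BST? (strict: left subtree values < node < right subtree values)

Level-order array: [48, 24, None, 22, 34, 6, None, 26]
Validate using subtree bounds (lo, hi): at each node, require lo < value < hi,
then recurse left with hi=value and right with lo=value.
Preorder trace (stopping at first violation):
  at node 48 with bounds (-inf, +inf): OK
  at node 24 with bounds (-inf, 48): OK
  at node 22 with bounds (-inf, 24): OK
  at node 6 with bounds (-inf, 22): OK
  at node 34 with bounds (24, 48): OK
  at node 26 with bounds (24, 34): OK
No violation found at any node.
Result: Valid BST


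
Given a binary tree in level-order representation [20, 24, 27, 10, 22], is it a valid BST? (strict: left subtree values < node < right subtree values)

Level-order array: [20, 24, 27, 10, 22]
Validate using subtree bounds (lo, hi): at each node, require lo < value < hi,
then recurse left with hi=value and right with lo=value.
Preorder trace (stopping at first violation):
  at node 20 with bounds (-inf, +inf): OK
  at node 24 with bounds (-inf, 20): VIOLATION
Node 24 violates its bound: not (-inf < 24 < 20).
Result: Not a valid BST


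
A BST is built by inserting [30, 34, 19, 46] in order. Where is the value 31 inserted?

Starting tree (level order): [30, 19, 34, None, None, None, 46]
Insertion path: 30 -> 34
Result: insert 31 as left child of 34
Final tree (level order): [30, 19, 34, None, None, 31, 46]


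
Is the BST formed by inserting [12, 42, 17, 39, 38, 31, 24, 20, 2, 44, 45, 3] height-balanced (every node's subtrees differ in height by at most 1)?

Tree (level-order array): [12, 2, 42, None, 3, 17, 44, None, None, None, 39, None, 45, 38, None, None, None, 31, None, 24, None, 20]
Definition: a tree is height-balanced if, at every node, |h(left) - h(right)| <= 1 (empty subtree has height -1).
Bottom-up per-node check:
  node 3: h_left=-1, h_right=-1, diff=0 [OK], height=0
  node 2: h_left=-1, h_right=0, diff=1 [OK], height=1
  node 20: h_left=-1, h_right=-1, diff=0 [OK], height=0
  node 24: h_left=0, h_right=-1, diff=1 [OK], height=1
  node 31: h_left=1, h_right=-1, diff=2 [FAIL (|1--1|=2 > 1)], height=2
  node 38: h_left=2, h_right=-1, diff=3 [FAIL (|2--1|=3 > 1)], height=3
  node 39: h_left=3, h_right=-1, diff=4 [FAIL (|3--1|=4 > 1)], height=4
  node 17: h_left=-1, h_right=4, diff=5 [FAIL (|-1-4|=5 > 1)], height=5
  node 45: h_left=-1, h_right=-1, diff=0 [OK], height=0
  node 44: h_left=-1, h_right=0, diff=1 [OK], height=1
  node 42: h_left=5, h_right=1, diff=4 [FAIL (|5-1|=4 > 1)], height=6
  node 12: h_left=1, h_right=6, diff=5 [FAIL (|1-6|=5 > 1)], height=7
Node 31 violates the condition: |1 - -1| = 2 > 1.
Result: Not balanced


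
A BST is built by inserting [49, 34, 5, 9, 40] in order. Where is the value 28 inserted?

Starting tree (level order): [49, 34, None, 5, 40, None, 9]
Insertion path: 49 -> 34 -> 5 -> 9
Result: insert 28 as right child of 9
Final tree (level order): [49, 34, None, 5, 40, None, 9, None, None, None, 28]


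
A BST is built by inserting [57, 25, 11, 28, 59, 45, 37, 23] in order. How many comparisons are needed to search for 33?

Search path for 33: 57 -> 25 -> 28 -> 45 -> 37
Found: False
Comparisons: 5


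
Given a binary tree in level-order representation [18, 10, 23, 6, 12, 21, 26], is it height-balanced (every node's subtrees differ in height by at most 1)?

Tree (level-order array): [18, 10, 23, 6, 12, 21, 26]
Definition: a tree is height-balanced if, at every node, |h(left) - h(right)| <= 1 (empty subtree has height -1).
Bottom-up per-node check:
  node 6: h_left=-1, h_right=-1, diff=0 [OK], height=0
  node 12: h_left=-1, h_right=-1, diff=0 [OK], height=0
  node 10: h_left=0, h_right=0, diff=0 [OK], height=1
  node 21: h_left=-1, h_right=-1, diff=0 [OK], height=0
  node 26: h_left=-1, h_right=-1, diff=0 [OK], height=0
  node 23: h_left=0, h_right=0, diff=0 [OK], height=1
  node 18: h_left=1, h_right=1, diff=0 [OK], height=2
All nodes satisfy the balance condition.
Result: Balanced


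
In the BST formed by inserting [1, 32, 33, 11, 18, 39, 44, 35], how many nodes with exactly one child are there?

Tree built from: [1, 32, 33, 11, 18, 39, 44, 35]
Tree (level-order array): [1, None, 32, 11, 33, None, 18, None, 39, None, None, 35, 44]
Rule: These are nodes with exactly 1 non-null child.
Per-node child counts:
  node 1: 1 child(ren)
  node 32: 2 child(ren)
  node 11: 1 child(ren)
  node 18: 0 child(ren)
  node 33: 1 child(ren)
  node 39: 2 child(ren)
  node 35: 0 child(ren)
  node 44: 0 child(ren)
Matching nodes: [1, 11, 33]
Count of nodes with exactly one child: 3


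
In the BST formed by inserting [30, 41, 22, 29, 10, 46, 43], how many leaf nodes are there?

Tree built from: [30, 41, 22, 29, 10, 46, 43]
Tree (level-order array): [30, 22, 41, 10, 29, None, 46, None, None, None, None, 43]
Rule: A leaf has 0 children.
Per-node child counts:
  node 30: 2 child(ren)
  node 22: 2 child(ren)
  node 10: 0 child(ren)
  node 29: 0 child(ren)
  node 41: 1 child(ren)
  node 46: 1 child(ren)
  node 43: 0 child(ren)
Matching nodes: [10, 29, 43]
Count of leaf nodes: 3


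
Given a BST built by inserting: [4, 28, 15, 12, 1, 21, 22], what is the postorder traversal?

Tree insertion order: [4, 28, 15, 12, 1, 21, 22]
Tree (level-order array): [4, 1, 28, None, None, 15, None, 12, 21, None, None, None, 22]
Postorder traversal: [1, 12, 22, 21, 15, 28, 4]


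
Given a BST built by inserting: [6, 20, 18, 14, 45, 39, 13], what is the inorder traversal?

Tree insertion order: [6, 20, 18, 14, 45, 39, 13]
Tree (level-order array): [6, None, 20, 18, 45, 14, None, 39, None, 13]
Inorder traversal: [6, 13, 14, 18, 20, 39, 45]


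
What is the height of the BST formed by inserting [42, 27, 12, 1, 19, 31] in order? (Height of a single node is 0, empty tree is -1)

Insertion order: [42, 27, 12, 1, 19, 31]
Tree (level-order array): [42, 27, None, 12, 31, 1, 19]
Compute height bottom-up (empty subtree = -1):
  height(1) = 1 + max(-1, -1) = 0
  height(19) = 1 + max(-1, -1) = 0
  height(12) = 1 + max(0, 0) = 1
  height(31) = 1 + max(-1, -1) = 0
  height(27) = 1 + max(1, 0) = 2
  height(42) = 1 + max(2, -1) = 3
Height = 3


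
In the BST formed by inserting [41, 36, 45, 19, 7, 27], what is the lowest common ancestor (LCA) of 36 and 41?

Tree insertion order: [41, 36, 45, 19, 7, 27]
Tree (level-order array): [41, 36, 45, 19, None, None, None, 7, 27]
In a BST, the LCA of p=36, q=41 is the first node v on the
root-to-leaf path with p <= v <= q (go left if both < v, right if both > v).
Walk from root:
  at 41: 36 <= 41 <= 41, this is the LCA
LCA = 41


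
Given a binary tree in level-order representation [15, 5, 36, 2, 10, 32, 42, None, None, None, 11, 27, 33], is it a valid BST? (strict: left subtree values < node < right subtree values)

Level-order array: [15, 5, 36, 2, 10, 32, 42, None, None, None, 11, 27, 33]
Validate using subtree bounds (lo, hi): at each node, require lo < value < hi,
then recurse left with hi=value and right with lo=value.
Preorder trace (stopping at first violation):
  at node 15 with bounds (-inf, +inf): OK
  at node 5 with bounds (-inf, 15): OK
  at node 2 with bounds (-inf, 5): OK
  at node 10 with bounds (5, 15): OK
  at node 11 with bounds (10, 15): OK
  at node 36 with bounds (15, +inf): OK
  at node 32 with bounds (15, 36): OK
  at node 27 with bounds (15, 32): OK
  at node 33 with bounds (32, 36): OK
  at node 42 with bounds (36, +inf): OK
No violation found at any node.
Result: Valid BST


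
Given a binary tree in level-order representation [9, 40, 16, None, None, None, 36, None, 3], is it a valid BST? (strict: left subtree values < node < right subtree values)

Level-order array: [9, 40, 16, None, None, None, 36, None, 3]
Validate using subtree bounds (lo, hi): at each node, require lo < value < hi,
then recurse left with hi=value and right with lo=value.
Preorder trace (stopping at first violation):
  at node 9 with bounds (-inf, +inf): OK
  at node 40 with bounds (-inf, 9): VIOLATION
Node 40 violates its bound: not (-inf < 40 < 9).
Result: Not a valid BST


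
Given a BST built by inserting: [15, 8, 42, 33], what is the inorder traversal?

Tree insertion order: [15, 8, 42, 33]
Tree (level-order array): [15, 8, 42, None, None, 33]
Inorder traversal: [8, 15, 33, 42]


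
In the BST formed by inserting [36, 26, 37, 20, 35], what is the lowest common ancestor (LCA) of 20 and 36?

Tree insertion order: [36, 26, 37, 20, 35]
Tree (level-order array): [36, 26, 37, 20, 35]
In a BST, the LCA of p=20, q=36 is the first node v on the
root-to-leaf path with p <= v <= q (go left if both < v, right if both > v).
Walk from root:
  at 36: 20 <= 36 <= 36, this is the LCA
LCA = 36


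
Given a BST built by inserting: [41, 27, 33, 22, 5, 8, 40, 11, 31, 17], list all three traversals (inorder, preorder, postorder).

Tree insertion order: [41, 27, 33, 22, 5, 8, 40, 11, 31, 17]
Tree (level-order array): [41, 27, None, 22, 33, 5, None, 31, 40, None, 8, None, None, None, None, None, 11, None, 17]
Inorder (L, root, R): [5, 8, 11, 17, 22, 27, 31, 33, 40, 41]
Preorder (root, L, R): [41, 27, 22, 5, 8, 11, 17, 33, 31, 40]
Postorder (L, R, root): [17, 11, 8, 5, 22, 31, 40, 33, 27, 41]


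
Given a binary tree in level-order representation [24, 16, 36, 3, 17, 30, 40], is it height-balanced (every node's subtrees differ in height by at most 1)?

Tree (level-order array): [24, 16, 36, 3, 17, 30, 40]
Definition: a tree is height-balanced if, at every node, |h(left) - h(right)| <= 1 (empty subtree has height -1).
Bottom-up per-node check:
  node 3: h_left=-1, h_right=-1, diff=0 [OK], height=0
  node 17: h_left=-1, h_right=-1, diff=0 [OK], height=0
  node 16: h_left=0, h_right=0, diff=0 [OK], height=1
  node 30: h_left=-1, h_right=-1, diff=0 [OK], height=0
  node 40: h_left=-1, h_right=-1, diff=0 [OK], height=0
  node 36: h_left=0, h_right=0, diff=0 [OK], height=1
  node 24: h_left=1, h_right=1, diff=0 [OK], height=2
All nodes satisfy the balance condition.
Result: Balanced


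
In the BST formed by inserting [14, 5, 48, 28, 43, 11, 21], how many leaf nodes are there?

Tree built from: [14, 5, 48, 28, 43, 11, 21]
Tree (level-order array): [14, 5, 48, None, 11, 28, None, None, None, 21, 43]
Rule: A leaf has 0 children.
Per-node child counts:
  node 14: 2 child(ren)
  node 5: 1 child(ren)
  node 11: 0 child(ren)
  node 48: 1 child(ren)
  node 28: 2 child(ren)
  node 21: 0 child(ren)
  node 43: 0 child(ren)
Matching nodes: [11, 21, 43]
Count of leaf nodes: 3


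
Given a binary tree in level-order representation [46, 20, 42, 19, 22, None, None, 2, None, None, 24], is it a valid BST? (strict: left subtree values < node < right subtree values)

Level-order array: [46, 20, 42, 19, 22, None, None, 2, None, None, 24]
Validate using subtree bounds (lo, hi): at each node, require lo < value < hi,
then recurse left with hi=value and right with lo=value.
Preorder trace (stopping at first violation):
  at node 46 with bounds (-inf, +inf): OK
  at node 20 with bounds (-inf, 46): OK
  at node 19 with bounds (-inf, 20): OK
  at node 2 with bounds (-inf, 19): OK
  at node 22 with bounds (20, 46): OK
  at node 24 with bounds (22, 46): OK
  at node 42 with bounds (46, +inf): VIOLATION
Node 42 violates its bound: not (46 < 42 < +inf).
Result: Not a valid BST


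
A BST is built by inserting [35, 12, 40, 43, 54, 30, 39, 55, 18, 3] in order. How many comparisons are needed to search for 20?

Search path for 20: 35 -> 12 -> 30 -> 18
Found: False
Comparisons: 4


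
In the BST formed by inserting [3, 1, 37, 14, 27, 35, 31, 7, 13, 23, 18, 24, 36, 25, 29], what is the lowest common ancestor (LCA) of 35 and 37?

Tree insertion order: [3, 1, 37, 14, 27, 35, 31, 7, 13, 23, 18, 24, 36, 25, 29]
Tree (level-order array): [3, 1, 37, None, None, 14, None, 7, 27, None, 13, 23, 35, None, None, 18, 24, 31, 36, None, None, None, 25, 29]
In a BST, the LCA of p=35, q=37 is the first node v on the
root-to-leaf path with p <= v <= q (go left if both < v, right if both > v).
Walk from root:
  at 3: both 35 and 37 > 3, go right
  at 37: 35 <= 37 <= 37, this is the LCA
LCA = 37


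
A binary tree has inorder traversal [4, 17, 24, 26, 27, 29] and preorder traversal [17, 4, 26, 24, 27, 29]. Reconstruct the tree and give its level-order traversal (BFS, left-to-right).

Inorder:  [4, 17, 24, 26, 27, 29]
Preorder: [17, 4, 26, 24, 27, 29]
Algorithm: preorder visits root first, so consume preorder in order;
for each root, split the current inorder slice at that value into
left-subtree inorder and right-subtree inorder, then recurse.
Recursive splits:
  root=17; inorder splits into left=[4], right=[24, 26, 27, 29]
  root=4; inorder splits into left=[], right=[]
  root=26; inorder splits into left=[24], right=[27, 29]
  root=24; inorder splits into left=[], right=[]
  root=27; inorder splits into left=[], right=[29]
  root=29; inorder splits into left=[], right=[]
Reconstructed level-order: [17, 4, 26, 24, 27, 29]


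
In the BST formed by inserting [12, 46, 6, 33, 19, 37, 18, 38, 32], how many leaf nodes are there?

Tree built from: [12, 46, 6, 33, 19, 37, 18, 38, 32]
Tree (level-order array): [12, 6, 46, None, None, 33, None, 19, 37, 18, 32, None, 38]
Rule: A leaf has 0 children.
Per-node child counts:
  node 12: 2 child(ren)
  node 6: 0 child(ren)
  node 46: 1 child(ren)
  node 33: 2 child(ren)
  node 19: 2 child(ren)
  node 18: 0 child(ren)
  node 32: 0 child(ren)
  node 37: 1 child(ren)
  node 38: 0 child(ren)
Matching nodes: [6, 18, 32, 38]
Count of leaf nodes: 4


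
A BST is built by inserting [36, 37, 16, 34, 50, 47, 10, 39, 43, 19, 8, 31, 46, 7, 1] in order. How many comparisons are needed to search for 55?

Search path for 55: 36 -> 37 -> 50
Found: False
Comparisons: 3


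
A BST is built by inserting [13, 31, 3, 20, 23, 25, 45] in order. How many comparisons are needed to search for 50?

Search path for 50: 13 -> 31 -> 45
Found: False
Comparisons: 3


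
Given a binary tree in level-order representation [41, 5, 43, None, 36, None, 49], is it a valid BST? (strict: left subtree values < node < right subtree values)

Level-order array: [41, 5, 43, None, 36, None, 49]
Validate using subtree bounds (lo, hi): at each node, require lo < value < hi,
then recurse left with hi=value and right with lo=value.
Preorder trace (stopping at first violation):
  at node 41 with bounds (-inf, +inf): OK
  at node 5 with bounds (-inf, 41): OK
  at node 36 with bounds (5, 41): OK
  at node 43 with bounds (41, +inf): OK
  at node 49 with bounds (43, +inf): OK
No violation found at any node.
Result: Valid BST


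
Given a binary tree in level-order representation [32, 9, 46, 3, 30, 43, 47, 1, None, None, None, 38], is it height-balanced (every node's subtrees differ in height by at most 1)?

Tree (level-order array): [32, 9, 46, 3, 30, 43, 47, 1, None, None, None, 38]
Definition: a tree is height-balanced if, at every node, |h(left) - h(right)| <= 1 (empty subtree has height -1).
Bottom-up per-node check:
  node 1: h_left=-1, h_right=-1, diff=0 [OK], height=0
  node 3: h_left=0, h_right=-1, diff=1 [OK], height=1
  node 30: h_left=-1, h_right=-1, diff=0 [OK], height=0
  node 9: h_left=1, h_right=0, diff=1 [OK], height=2
  node 38: h_left=-1, h_right=-1, diff=0 [OK], height=0
  node 43: h_left=0, h_right=-1, diff=1 [OK], height=1
  node 47: h_left=-1, h_right=-1, diff=0 [OK], height=0
  node 46: h_left=1, h_right=0, diff=1 [OK], height=2
  node 32: h_left=2, h_right=2, diff=0 [OK], height=3
All nodes satisfy the balance condition.
Result: Balanced


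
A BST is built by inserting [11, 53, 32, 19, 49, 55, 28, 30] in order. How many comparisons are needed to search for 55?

Search path for 55: 11 -> 53 -> 55
Found: True
Comparisons: 3


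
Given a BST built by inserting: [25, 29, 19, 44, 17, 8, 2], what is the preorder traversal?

Tree insertion order: [25, 29, 19, 44, 17, 8, 2]
Tree (level-order array): [25, 19, 29, 17, None, None, 44, 8, None, None, None, 2]
Preorder traversal: [25, 19, 17, 8, 2, 29, 44]


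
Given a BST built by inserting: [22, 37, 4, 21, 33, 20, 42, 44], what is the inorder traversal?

Tree insertion order: [22, 37, 4, 21, 33, 20, 42, 44]
Tree (level-order array): [22, 4, 37, None, 21, 33, 42, 20, None, None, None, None, 44]
Inorder traversal: [4, 20, 21, 22, 33, 37, 42, 44]


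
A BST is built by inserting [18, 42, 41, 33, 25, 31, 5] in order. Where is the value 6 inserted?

Starting tree (level order): [18, 5, 42, None, None, 41, None, 33, None, 25, None, None, 31]
Insertion path: 18 -> 5
Result: insert 6 as right child of 5
Final tree (level order): [18, 5, 42, None, 6, 41, None, None, None, 33, None, 25, None, None, 31]


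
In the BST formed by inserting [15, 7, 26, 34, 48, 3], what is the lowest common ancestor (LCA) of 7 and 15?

Tree insertion order: [15, 7, 26, 34, 48, 3]
Tree (level-order array): [15, 7, 26, 3, None, None, 34, None, None, None, 48]
In a BST, the LCA of p=7, q=15 is the first node v on the
root-to-leaf path with p <= v <= q (go left if both < v, right if both > v).
Walk from root:
  at 15: 7 <= 15 <= 15, this is the LCA
LCA = 15


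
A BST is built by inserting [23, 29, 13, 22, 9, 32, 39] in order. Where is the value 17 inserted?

Starting tree (level order): [23, 13, 29, 9, 22, None, 32, None, None, None, None, None, 39]
Insertion path: 23 -> 13 -> 22
Result: insert 17 as left child of 22
Final tree (level order): [23, 13, 29, 9, 22, None, 32, None, None, 17, None, None, 39]


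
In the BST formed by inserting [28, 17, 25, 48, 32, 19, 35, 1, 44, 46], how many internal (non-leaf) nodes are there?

Tree built from: [28, 17, 25, 48, 32, 19, 35, 1, 44, 46]
Tree (level-order array): [28, 17, 48, 1, 25, 32, None, None, None, 19, None, None, 35, None, None, None, 44, None, 46]
Rule: An internal node has at least one child.
Per-node child counts:
  node 28: 2 child(ren)
  node 17: 2 child(ren)
  node 1: 0 child(ren)
  node 25: 1 child(ren)
  node 19: 0 child(ren)
  node 48: 1 child(ren)
  node 32: 1 child(ren)
  node 35: 1 child(ren)
  node 44: 1 child(ren)
  node 46: 0 child(ren)
Matching nodes: [28, 17, 25, 48, 32, 35, 44]
Count of internal (non-leaf) nodes: 7


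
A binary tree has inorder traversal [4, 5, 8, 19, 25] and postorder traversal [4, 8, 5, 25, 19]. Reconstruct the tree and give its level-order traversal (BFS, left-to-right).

Inorder:   [4, 5, 8, 19, 25]
Postorder: [4, 8, 5, 25, 19]
Algorithm: postorder visits root last, so walk postorder right-to-left;
each value is the root of the current inorder slice — split it at that
value, recurse on the right subtree first, then the left.
Recursive splits:
  root=19; inorder splits into left=[4, 5, 8], right=[25]
  root=25; inorder splits into left=[], right=[]
  root=5; inorder splits into left=[4], right=[8]
  root=8; inorder splits into left=[], right=[]
  root=4; inorder splits into left=[], right=[]
Reconstructed level-order: [19, 5, 25, 4, 8]


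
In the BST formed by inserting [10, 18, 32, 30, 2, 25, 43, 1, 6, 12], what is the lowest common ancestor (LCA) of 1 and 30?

Tree insertion order: [10, 18, 32, 30, 2, 25, 43, 1, 6, 12]
Tree (level-order array): [10, 2, 18, 1, 6, 12, 32, None, None, None, None, None, None, 30, 43, 25]
In a BST, the LCA of p=1, q=30 is the first node v on the
root-to-leaf path with p <= v <= q (go left if both < v, right if both > v).
Walk from root:
  at 10: 1 <= 10 <= 30, this is the LCA
LCA = 10


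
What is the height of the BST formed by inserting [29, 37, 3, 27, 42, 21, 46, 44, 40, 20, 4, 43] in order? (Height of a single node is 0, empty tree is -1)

Insertion order: [29, 37, 3, 27, 42, 21, 46, 44, 40, 20, 4, 43]
Tree (level-order array): [29, 3, 37, None, 27, None, 42, 21, None, 40, 46, 20, None, None, None, 44, None, 4, None, 43]
Compute height bottom-up (empty subtree = -1):
  height(4) = 1 + max(-1, -1) = 0
  height(20) = 1 + max(0, -1) = 1
  height(21) = 1 + max(1, -1) = 2
  height(27) = 1 + max(2, -1) = 3
  height(3) = 1 + max(-1, 3) = 4
  height(40) = 1 + max(-1, -1) = 0
  height(43) = 1 + max(-1, -1) = 0
  height(44) = 1 + max(0, -1) = 1
  height(46) = 1 + max(1, -1) = 2
  height(42) = 1 + max(0, 2) = 3
  height(37) = 1 + max(-1, 3) = 4
  height(29) = 1 + max(4, 4) = 5
Height = 5


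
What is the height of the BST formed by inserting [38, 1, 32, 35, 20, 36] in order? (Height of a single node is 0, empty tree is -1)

Insertion order: [38, 1, 32, 35, 20, 36]
Tree (level-order array): [38, 1, None, None, 32, 20, 35, None, None, None, 36]
Compute height bottom-up (empty subtree = -1):
  height(20) = 1 + max(-1, -1) = 0
  height(36) = 1 + max(-1, -1) = 0
  height(35) = 1 + max(-1, 0) = 1
  height(32) = 1 + max(0, 1) = 2
  height(1) = 1 + max(-1, 2) = 3
  height(38) = 1 + max(3, -1) = 4
Height = 4


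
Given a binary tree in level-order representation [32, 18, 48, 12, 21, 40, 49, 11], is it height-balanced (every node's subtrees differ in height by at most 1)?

Tree (level-order array): [32, 18, 48, 12, 21, 40, 49, 11]
Definition: a tree is height-balanced if, at every node, |h(left) - h(right)| <= 1 (empty subtree has height -1).
Bottom-up per-node check:
  node 11: h_left=-1, h_right=-1, diff=0 [OK], height=0
  node 12: h_left=0, h_right=-1, diff=1 [OK], height=1
  node 21: h_left=-1, h_right=-1, diff=0 [OK], height=0
  node 18: h_left=1, h_right=0, diff=1 [OK], height=2
  node 40: h_left=-1, h_right=-1, diff=0 [OK], height=0
  node 49: h_left=-1, h_right=-1, diff=0 [OK], height=0
  node 48: h_left=0, h_right=0, diff=0 [OK], height=1
  node 32: h_left=2, h_right=1, diff=1 [OK], height=3
All nodes satisfy the balance condition.
Result: Balanced


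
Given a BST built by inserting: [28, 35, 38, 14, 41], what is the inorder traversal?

Tree insertion order: [28, 35, 38, 14, 41]
Tree (level-order array): [28, 14, 35, None, None, None, 38, None, 41]
Inorder traversal: [14, 28, 35, 38, 41]


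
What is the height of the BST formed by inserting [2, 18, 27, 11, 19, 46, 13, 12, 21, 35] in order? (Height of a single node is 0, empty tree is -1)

Insertion order: [2, 18, 27, 11, 19, 46, 13, 12, 21, 35]
Tree (level-order array): [2, None, 18, 11, 27, None, 13, 19, 46, 12, None, None, 21, 35]
Compute height bottom-up (empty subtree = -1):
  height(12) = 1 + max(-1, -1) = 0
  height(13) = 1 + max(0, -1) = 1
  height(11) = 1 + max(-1, 1) = 2
  height(21) = 1 + max(-1, -1) = 0
  height(19) = 1 + max(-1, 0) = 1
  height(35) = 1 + max(-1, -1) = 0
  height(46) = 1 + max(0, -1) = 1
  height(27) = 1 + max(1, 1) = 2
  height(18) = 1 + max(2, 2) = 3
  height(2) = 1 + max(-1, 3) = 4
Height = 4


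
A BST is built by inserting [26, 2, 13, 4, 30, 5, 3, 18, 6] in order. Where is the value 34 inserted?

Starting tree (level order): [26, 2, 30, None, 13, None, None, 4, 18, 3, 5, None, None, None, None, None, 6]
Insertion path: 26 -> 30
Result: insert 34 as right child of 30
Final tree (level order): [26, 2, 30, None, 13, None, 34, 4, 18, None, None, 3, 5, None, None, None, None, None, 6]


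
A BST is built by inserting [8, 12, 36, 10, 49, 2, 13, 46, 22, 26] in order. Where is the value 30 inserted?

Starting tree (level order): [8, 2, 12, None, None, 10, 36, None, None, 13, 49, None, 22, 46, None, None, 26]
Insertion path: 8 -> 12 -> 36 -> 13 -> 22 -> 26
Result: insert 30 as right child of 26
Final tree (level order): [8, 2, 12, None, None, 10, 36, None, None, 13, 49, None, 22, 46, None, None, 26, None, None, None, 30]


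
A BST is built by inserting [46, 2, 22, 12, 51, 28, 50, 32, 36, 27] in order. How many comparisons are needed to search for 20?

Search path for 20: 46 -> 2 -> 22 -> 12
Found: False
Comparisons: 4


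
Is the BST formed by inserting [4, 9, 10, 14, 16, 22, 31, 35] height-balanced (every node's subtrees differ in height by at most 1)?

Tree (level-order array): [4, None, 9, None, 10, None, 14, None, 16, None, 22, None, 31, None, 35]
Definition: a tree is height-balanced if, at every node, |h(left) - h(right)| <= 1 (empty subtree has height -1).
Bottom-up per-node check:
  node 35: h_left=-1, h_right=-1, diff=0 [OK], height=0
  node 31: h_left=-1, h_right=0, diff=1 [OK], height=1
  node 22: h_left=-1, h_right=1, diff=2 [FAIL (|-1-1|=2 > 1)], height=2
  node 16: h_left=-1, h_right=2, diff=3 [FAIL (|-1-2|=3 > 1)], height=3
  node 14: h_left=-1, h_right=3, diff=4 [FAIL (|-1-3|=4 > 1)], height=4
  node 10: h_left=-1, h_right=4, diff=5 [FAIL (|-1-4|=5 > 1)], height=5
  node 9: h_left=-1, h_right=5, diff=6 [FAIL (|-1-5|=6 > 1)], height=6
  node 4: h_left=-1, h_right=6, diff=7 [FAIL (|-1-6|=7 > 1)], height=7
Node 22 violates the condition: |-1 - 1| = 2 > 1.
Result: Not balanced


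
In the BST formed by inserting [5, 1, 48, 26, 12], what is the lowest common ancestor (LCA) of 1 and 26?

Tree insertion order: [5, 1, 48, 26, 12]
Tree (level-order array): [5, 1, 48, None, None, 26, None, 12]
In a BST, the LCA of p=1, q=26 is the first node v on the
root-to-leaf path with p <= v <= q (go left if both < v, right if both > v).
Walk from root:
  at 5: 1 <= 5 <= 26, this is the LCA
LCA = 5


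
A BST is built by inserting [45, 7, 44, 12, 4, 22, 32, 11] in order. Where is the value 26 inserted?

Starting tree (level order): [45, 7, None, 4, 44, None, None, 12, None, 11, 22, None, None, None, 32]
Insertion path: 45 -> 7 -> 44 -> 12 -> 22 -> 32
Result: insert 26 as left child of 32
Final tree (level order): [45, 7, None, 4, 44, None, None, 12, None, 11, 22, None, None, None, 32, 26]


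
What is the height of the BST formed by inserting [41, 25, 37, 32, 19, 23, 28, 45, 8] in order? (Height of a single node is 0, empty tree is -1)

Insertion order: [41, 25, 37, 32, 19, 23, 28, 45, 8]
Tree (level-order array): [41, 25, 45, 19, 37, None, None, 8, 23, 32, None, None, None, None, None, 28]
Compute height bottom-up (empty subtree = -1):
  height(8) = 1 + max(-1, -1) = 0
  height(23) = 1 + max(-1, -1) = 0
  height(19) = 1 + max(0, 0) = 1
  height(28) = 1 + max(-1, -1) = 0
  height(32) = 1 + max(0, -1) = 1
  height(37) = 1 + max(1, -1) = 2
  height(25) = 1 + max(1, 2) = 3
  height(45) = 1 + max(-1, -1) = 0
  height(41) = 1 + max(3, 0) = 4
Height = 4


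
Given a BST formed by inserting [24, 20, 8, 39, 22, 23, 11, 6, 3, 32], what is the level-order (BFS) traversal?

Tree insertion order: [24, 20, 8, 39, 22, 23, 11, 6, 3, 32]
Tree (level-order array): [24, 20, 39, 8, 22, 32, None, 6, 11, None, 23, None, None, 3]
BFS from the root, enqueuing left then right child of each popped node:
  queue [24] -> pop 24, enqueue [20, 39], visited so far: [24]
  queue [20, 39] -> pop 20, enqueue [8, 22], visited so far: [24, 20]
  queue [39, 8, 22] -> pop 39, enqueue [32], visited so far: [24, 20, 39]
  queue [8, 22, 32] -> pop 8, enqueue [6, 11], visited so far: [24, 20, 39, 8]
  queue [22, 32, 6, 11] -> pop 22, enqueue [23], visited so far: [24, 20, 39, 8, 22]
  queue [32, 6, 11, 23] -> pop 32, enqueue [none], visited so far: [24, 20, 39, 8, 22, 32]
  queue [6, 11, 23] -> pop 6, enqueue [3], visited so far: [24, 20, 39, 8, 22, 32, 6]
  queue [11, 23, 3] -> pop 11, enqueue [none], visited so far: [24, 20, 39, 8, 22, 32, 6, 11]
  queue [23, 3] -> pop 23, enqueue [none], visited so far: [24, 20, 39, 8, 22, 32, 6, 11, 23]
  queue [3] -> pop 3, enqueue [none], visited so far: [24, 20, 39, 8, 22, 32, 6, 11, 23, 3]
Result: [24, 20, 39, 8, 22, 32, 6, 11, 23, 3]


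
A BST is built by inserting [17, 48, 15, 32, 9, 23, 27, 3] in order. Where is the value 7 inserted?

Starting tree (level order): [17, 15, 48, 9, None, 32, None, 3, None, 23, None, None, None, None, 27]
Insertion path: 17 -> 15 -> 9 -> 3
Result: insert 7 as right child of 3
Final tree (level order): [17, 15, 48, 9, None, 32, None, 3, None, 23, None, None, 7, None, 27]


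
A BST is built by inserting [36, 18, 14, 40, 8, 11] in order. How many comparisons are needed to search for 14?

Search path for 14: 36 -> 18 -> 14
Found: True
Comparisons: 3


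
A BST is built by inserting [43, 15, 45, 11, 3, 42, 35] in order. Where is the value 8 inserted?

Starting tree (level order): [43, 15, 45, 11, 42, None, None, 3, None, 35]
Insertion path: 43 -> 15 -> 11 -> 3
Result: insert 8 as right child of 3
Final tree (level order): [43, 15, 45, 11, 42, None, None, 3, None, 35, None, None, 8]


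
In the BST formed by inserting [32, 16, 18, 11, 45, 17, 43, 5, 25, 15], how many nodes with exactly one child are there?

Tree built from: [32, 16, 18, 11, 45, 17, 43, 5, 25, 15]
Tree (level-order array): [32, 16, 45, 11, 18, 43, None, 5, 15, 17, 25]
Rule: These are nodes with exactly 1 non-null child.
Per-node child counts:
  node 32: 2 child(ren)
  node 16: 2 child(ren)
  node 11: 2 child(ren)
  node 5: 0 child(ren)
  node 15: 0 child(ren)
  node 18: 2 child(ren)
  node 17: 0 child(ren)
  node 25: 0 child(ren)
  node 45: 1 child(ren)
  node 43: 0 child(ren)
Matching nodes: [45]
Count of nodes with exactly one child: 1


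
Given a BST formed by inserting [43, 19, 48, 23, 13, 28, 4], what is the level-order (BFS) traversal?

Tree insertion order: [43, 19, 48, 23, 13, 28, 4]
Tree (level-order array): [43, 19, 48, 13, 23, None, None, 4, None, None, 28]
BFS from the root, enqueuing left then right child of each popped node:
  queue [43] -> pop 43, enqueue [19, 48], visited so far: [43]
  queue [19, 48] -> pop 19, enqueue [13, 23], visited so far: [43, 19]
  queue [48, 13, 23] -> pop 48, enqueue [none], visited so far: [43, 19, 48]
  queue [13, 23] -> pop 13, enqueue [4], visited so far: [43, 19, 48, 13]
  queue [23, 4] -> pop 23, enqueue [28], visited so far: [43, 19, 48, 13, 23]
  queue [4, 28] -> pop 4, enqueue [none], visited so far: [43, 19, 48, 13, 23, 4]
  queue [28] -> pop 28, enqueue [none], visited so far: [43, 19, 48, 13, 23, 4, 28]
Result: [43, 19, 48, 13, 23, 4, 28]


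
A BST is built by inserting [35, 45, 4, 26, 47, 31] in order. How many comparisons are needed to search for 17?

Search path for 17: 35 -> 4 -> 26
Found: False
Comparisons: 3


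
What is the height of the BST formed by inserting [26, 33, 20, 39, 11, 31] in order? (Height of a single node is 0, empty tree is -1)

Insertion order: [26, 33, 20, 39, 11, 31]
Tree (level-order array): [26, 20, 33, 11, None, 31, 39]
Compute height bottom-up (empty subtree = -1):
  height(11) = 1 + max(-1, -1) = 0
  height(20) = 1 + max(0, -1) = 1
  height(31) = 1 + max(-1, -1) = 0
  height(39) = 1 + max(-1, -1) = 0
  height(33) = 1 + max(0, 0) = 1
  height(26) = 1 + max(1, 1) = 2
Height = 2


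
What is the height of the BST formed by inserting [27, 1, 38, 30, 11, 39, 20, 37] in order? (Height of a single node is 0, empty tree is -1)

Insertion order: [27, 1, 38, 30, 11, 39, 20, 37]
Tree (level-order array): [27, 1, 38, None, 11, 30, 39, None, 20, None, 37]
Compute height bottom-up (empty subtree = -1):
  height(20) = 1 + max(-1, -1) = 0
  height(11) = 1 + max(-1, 0) = 1
  height(1) = 1 + max(-1, 1) = 2
  height(37) = 1 + max(-1, -1) = 0
  height(30) = 1 + max(-1, 0) = 1
  height(39) = 1 + max(-1, -1) = 0
  height(38) = 1 + max(1, 0) = 2
  height(27) = 1 + max(2, 2) = 3
Height = 3


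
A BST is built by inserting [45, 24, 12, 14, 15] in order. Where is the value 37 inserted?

Starting tree (level order): [45, 24, None, 12, None, None, 14, None, 15]
Insertion path: 45 -> 24
Result: insert 37 as right child of 24
Final tree (level order): [45, 24, None, 12, 37, None, 14, None, None, None, 15]


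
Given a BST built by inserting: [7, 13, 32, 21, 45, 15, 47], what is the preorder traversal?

Tree insertion order: [7, 13, 32, 21, 45, 15, 47]
Tree (level-order array): [7, None, 13, None, 32, 21, 45, 15, None, None, 47]
Preorder traversal: [7, 13, 32, 21, 15, 45, 47]


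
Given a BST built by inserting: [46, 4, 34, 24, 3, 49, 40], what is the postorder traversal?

Tree insertion order: [46, 4, 34, 24, 3, 49, 40]
Tree (level-order array): [46, 4, 49, 3, 34, None, None, None, None, 24, 40]
Postorder traversal: [3, 24, 40, 34, 4, 49, 46]


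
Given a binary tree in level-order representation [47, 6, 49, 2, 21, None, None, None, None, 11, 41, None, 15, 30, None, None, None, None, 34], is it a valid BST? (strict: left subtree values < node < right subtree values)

Level-order array: [47, 6, 49, 2, 21, None, None, None, None, 11, 41, None, 15, 30, None, None, None, None, 34]
Validate using subtree bounds (lo, hi): at each node, require lo < value < hi,
then recurse left with hi=value and right with lo=value.
Preorder trace (stopping at first violation):
  at node 47 with bounds (-inf, +inf): OK
  at node 6 with bounds (-inf, 47): OK
  at node 2 with bounds (-inf, 6): OK
  at node 21 with bounds (6, 47): OK
  at node 11 with bounds (6, 21): OK
  at node 15 with bounds (11, 21): OK
  at node 41 with bounds (21, 47): OK
  at node 30 with bounds (21, 41): OK
  at node 34 with bounds (30, 41): OK
  at node 49 with bounds (47, +inf): OK
No violation found at any node.
Result: Valid BST


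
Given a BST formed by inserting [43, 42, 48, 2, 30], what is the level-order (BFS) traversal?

Tree insertion order: [43, 42, 48, 2, 30]
Tree (level-order array): [43, 42, 48, 2, None, None, None, None, 30]
BFS from the root, enqueuing left then right child of each popped node:
  queue [43] -> pop 43, enqueue [42, 48], visited so far: [43]
  queue [42, 48] -> pop 42, enqueue [2], visited so far: [43, 42]
  queue [48, 2] -> pop 48, enqueue [none], visited so far: [43, 42, 48]
  queue [2] -> pop 2, enqueue [30], visited so far: [43, 42, 48, 2]
  queue [30] -> pop 30, enqueue [none], visited so far: [43, 42, 48, 2, 30]
Result: [43, 42, 48, 2, 30]


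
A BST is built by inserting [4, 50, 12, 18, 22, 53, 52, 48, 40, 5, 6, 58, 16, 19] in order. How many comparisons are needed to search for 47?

Search path for 47: 4 -> 50 -> 12 -> 18 -> 22 -> 48 -> 40
Found: False
Comparisons: 7


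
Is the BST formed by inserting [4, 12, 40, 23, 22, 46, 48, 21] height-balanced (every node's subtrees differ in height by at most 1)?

Tree (level-order array): [4, None, 12, None, 40, 23, 46, 22, None, None, 48, 21]
Definition: a tree is height-balanced if, at every node, |h(left) - h(right)| <= 1 (empty subtree has height -1).
Bottom-up per-node check:
  node 21: h_left=-1, h_right=-1, diff=0 [OK], height=0
  node 22: h_left=0, h_right=-1, diff=1 [OK], height=1
  node 23: h_left=1, h_right=-1, diff=2 [FAIL (|1--1|=2 > 1)], height=2
  node 48: h_left=-1, h_right=-1, diff=0 [OK], height=0
  node 46: h_left=-1, h_right=0, diff=1 [OK], height=1
  node 40: h_left=2, h_right=1, diff=1 [OK], height=3
  node 12: h_left=-1, h_right=3, diff=4 [FAIL (|-1-3|=4 > 1)], height=4
  node 4: h_left=-1, h_right=4, diff=5 [FAIL (|-1-4|=5 > 1)], height=5
Node 23 violates the condition: |1 - -1| = 2 > 1.
Result: Not balanced
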